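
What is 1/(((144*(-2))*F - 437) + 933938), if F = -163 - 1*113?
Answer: 1/1012989 ≈ 9.8718e-7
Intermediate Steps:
F = -276 (F = -163 - 113 = -276)
1/(((144*(-2))*F - 437) + 933938) = 1/(((144*(-2))*(-276) - 437) + 933938) = 1/((-288*(-276) - 437) + 933938) = 1/((79488 - 437) + 933938) = 1/(79051 + 933938) = 1/1012989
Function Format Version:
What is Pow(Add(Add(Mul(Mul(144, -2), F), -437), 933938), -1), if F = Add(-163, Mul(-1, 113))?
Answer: Rational(1, 1012989) ≈ 9.8718e-7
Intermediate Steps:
F = -276 (F = Add(-163, -113) = -276)
Pow(Add(Add(Mul(Mul(144, -2), F), -437), 933938), -1) = Pow(Add(Add(Mul(Mul(144, -2), -276), -437), 933938), -1) = Pow(Add(Add(Mul(-288, -276), -437), 933938), -1) = Pow(Add(Add(79488, -437), 933938), -1) = Pow(Add(79051, 933938), -1) = Pow(1012989, -1) = Rational(1, 1012989)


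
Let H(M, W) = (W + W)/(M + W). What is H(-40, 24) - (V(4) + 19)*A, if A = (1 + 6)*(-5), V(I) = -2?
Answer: 592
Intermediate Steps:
A = -35 (A = 7*(-5) = -35)
H(M, W) = 2*W/(M + W) (H(M, W) = (2*W)/(M + W) = 2*W/(M + W))
H(-40, 24) - (V(4) + 19)*A = 2*24/(-40 + 24) - (-2 + 19)*(-35) = 2*24/(-16) - 17*(-35) = 2*24*(-1/16) - 1*(-595) = -3 + 595 = 592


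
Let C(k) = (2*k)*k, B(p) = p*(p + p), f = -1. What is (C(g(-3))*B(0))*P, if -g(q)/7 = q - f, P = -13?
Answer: 0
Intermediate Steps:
B(p) = 2*p² (B(p) = p*(2*p) = 2*p²)
g(q) = -7 - 7*q (g(q) = -7*(q - 1*(-1)) = -7*(q + 1) = -7*(1 + q) = -7 - 7*q)
C(k) = 2*k²
(C(g(-3))*B(0))*P = ((2*(-7 - 7*(-3))²)*(2*0²))*(-13) = ((2*(-7 + 21)²)*(2*0))*(-13) = ((2*14²)*0)*(-13) = ((2*196)*0)*(-13) = (392*0)*(-13) = 0*(-13) = 0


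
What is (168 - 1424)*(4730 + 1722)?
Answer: -8103712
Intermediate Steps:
(168 - 1424)*(4730 + 1722) = -1256*6452 = -8103712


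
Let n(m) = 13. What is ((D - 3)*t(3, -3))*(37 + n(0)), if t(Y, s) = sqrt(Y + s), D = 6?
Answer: 0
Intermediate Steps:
((D - 3)*t(3, -3))*(37 + n(0)) = ((6 - 3)*sqrt(3 - 3))*(37 + 13) = (3*sqrt(0))*50 = (3*0)*50 = 0*50 = 0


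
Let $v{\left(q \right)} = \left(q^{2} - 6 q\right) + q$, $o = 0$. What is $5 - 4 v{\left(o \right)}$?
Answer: $5$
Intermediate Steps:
$v{\left(q \right)} = q^{2} - 5 q$
$5 - 4 v{\left(o \right)} = 5 - 4 \cdot 0 \left(-5 + 0\right) = 5 - 4 \cdot 0 \left(-5\right) = 5 - 0 = 5 + 0 = 5$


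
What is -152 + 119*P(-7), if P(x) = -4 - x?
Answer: 205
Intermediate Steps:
-152 + 119*P(-7) = -152 + 119*(-4 - 1*(-7)) = -152 + 119*(-4 + 7) = -152 + 119*3 = -152 + 357 = 205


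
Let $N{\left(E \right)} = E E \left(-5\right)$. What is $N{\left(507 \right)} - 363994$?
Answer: $-1649239$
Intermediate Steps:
$N{\left(E \right)} = - 5 E^{2}$ ($N{\left(E \right)} = E^{2} \left(-5\right) = - 5 E^{2}$)
$N{\left(507 \right)} - 363994 = - 5 \cdot 507^{2} - 363994 = \left(-5\right) 257049 - 363994 = -1285245 - 363994 = -1649239$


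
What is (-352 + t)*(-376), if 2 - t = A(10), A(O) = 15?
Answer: 137240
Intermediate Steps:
t = -13 (t = 2 - 1*15 = 2 - 15 = -13)
(-352 + t)*(-376) = (-352 - 13)*(-376) = -365*(-376) = 137240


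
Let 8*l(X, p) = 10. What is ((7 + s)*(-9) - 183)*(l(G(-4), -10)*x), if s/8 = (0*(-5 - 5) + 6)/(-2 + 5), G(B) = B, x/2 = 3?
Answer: -2925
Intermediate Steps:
x = 6 (x = 2*3 = 6)
l(X, p) = 5/4 (l(X, p) = (⅛)*10 = 5/4)
s = 16 (s = 8*((0*(-5 - 5) + 6)/(-2 + 5)) = 8*((0*(-10) + 6)/3) = 8*((0 + 6)*(⅓)) = 8*(6*(⅓)) = 8*2 = 16)
((7 + s)*(-9) - 183)*(l(G(-4), -10)*x) = ((7 + 16)*(-9) - 183)*((5/4)*6) = (23*(-9) - 183)*(15/2) = (-207 - 183)*(15/2) = -390*15/2 = -2925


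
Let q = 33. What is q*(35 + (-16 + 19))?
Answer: 1254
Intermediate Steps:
q*(35 + (-16 + 19)) = 33*(35 + (-16 + 19)) = 33*(35 + 3) = 33*38 = 1254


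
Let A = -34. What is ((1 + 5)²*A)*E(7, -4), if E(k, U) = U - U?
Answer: 0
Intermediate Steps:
E(k, U) = 0
((1 + 5)²*A)*E(7, -4) = ((1 + 5)²*(-34))*0 = (6²*(-34))*0 = (36*(-34))*0 = -1224*0 = 0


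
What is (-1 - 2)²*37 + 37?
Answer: 370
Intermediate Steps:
(-1 - 2)²*37 + 37 = (-3)²*37 + 37 = 9*37 + 37 = 333 + 37 = 370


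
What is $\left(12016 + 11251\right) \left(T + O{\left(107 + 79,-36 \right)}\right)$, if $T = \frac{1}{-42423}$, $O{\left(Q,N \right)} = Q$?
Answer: $\frac{183592381759}{42423} \approx 4.3277 \cdot 10^{6}$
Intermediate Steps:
$T = - \frac{1}{42423} \approx -2.3572 \cdot 10^{-5}$
$\left(12016 + 11251\right) \left(T + O{\left(107 + 79,-36 \right)}\right) = \left(12016 + 11251\right) \left(- \frac{1}{42423} + \left(107 + 79\right)\right) = 23267 \left(- \frac{1}{42423} + 186\right) = 23267 \cdot \frac{7890677}{42423} = \frac{183592381759}{42423}$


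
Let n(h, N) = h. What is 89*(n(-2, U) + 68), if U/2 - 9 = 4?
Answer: 5874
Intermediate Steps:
U = 26 (U = 18 + 2*4 = 18 + 8 = 26)
89*(n(-2, U) + 68) = 89*(-2 + 68) = 89*66 = 5874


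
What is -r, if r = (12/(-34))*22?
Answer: 132/17 ≈ 7.7647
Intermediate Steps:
r = -132/17 (r = (12*(-1/34))*22 = -6/17*22 = -132/17 ≈ -7.7647)
-r = -1*(-132/17) = 132/17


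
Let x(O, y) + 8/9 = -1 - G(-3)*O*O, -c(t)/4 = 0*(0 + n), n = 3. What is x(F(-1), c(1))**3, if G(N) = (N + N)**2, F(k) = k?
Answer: -39651821/729 ≈ -54392.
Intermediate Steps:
c(t) = 0 (c(t) = -0*(0 + 3) = -0*3 = -4*0 = 0)
G(N) = 4*N**2 (G(N) = (2*N)**2 = 4*N**2)
x(O, y) = -17/9 - 36*O**2 (x(O, y) = -8/9 + (-1 - (4*(-3)**2)*O*O) = -8/9 + (-1 - (4*9)*O*O) = -8/9 + (-1 - 36*O*O) = -8/9 + (-1 - 36*O**2) = -17/9 - 36*O**2)
x(F(-1), c(1))**3 = (-17/9 - 36*(-1)**2)**3 = (-17/9 - 36*1)**3 = (-17/9 - 36)**3 = (-341/9)**3 = -39651821/729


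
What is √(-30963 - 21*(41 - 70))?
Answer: I*√30354 ≈ 174.22*I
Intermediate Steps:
√(-30963 - 21*(41 - 70)) = √(-30963 - 21*(-29)) = √(-30963 + 609) = √(-30354) = I*√30354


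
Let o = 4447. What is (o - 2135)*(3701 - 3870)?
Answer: -390728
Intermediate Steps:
(o - 2135)*(3701 - 3870) = (4447 - 2135)*(3701 - 3870) = 2312*(-169) = -390728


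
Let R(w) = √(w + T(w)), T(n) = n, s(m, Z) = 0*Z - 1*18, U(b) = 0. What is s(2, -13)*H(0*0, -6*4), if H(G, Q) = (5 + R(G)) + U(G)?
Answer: -90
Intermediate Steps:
s(m, Z) = -18 (s(m, Z) = 0 - 18 = -18)
R(w) = √2*√w (R(w) = √(w + w) = √(2*w) = √2*√w)
H(G, Q) = 5 + √2*√G (H(G, Q) = (5 + √2*√G) + 0 = 5 + √2*√G)
s(2, -13)*H(0*0, -6*4) = -18*(5 + √2*√(0*0)) = -18*(5 + √2*√0) = -18*(5 + √2*0) = -18*(5 + 0) = -18*5 = -90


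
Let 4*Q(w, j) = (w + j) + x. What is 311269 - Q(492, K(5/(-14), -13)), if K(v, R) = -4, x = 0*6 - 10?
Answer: 622299/2 ≈ 3.1115e+5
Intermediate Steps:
x = -10 (x = 0 - 10 = -10)
Q(w, j) = -5/2 + j/4 + w/4 (Q(w, j) = ((w + j) - 10)/4 = ((j + w) - 10)/4 = (-10 + j + w)/4 = -5/2 + j/4 + w/4)
311269 - Q(492, K(5/(-14), -13)) = 311269 - (-5/2 + (¼)*(-4) + (¼)*492) = 311269 - (-5/2 - 1 + 123) = 311269 - 1*239/2 = 311269 - 239/2 = 622299/2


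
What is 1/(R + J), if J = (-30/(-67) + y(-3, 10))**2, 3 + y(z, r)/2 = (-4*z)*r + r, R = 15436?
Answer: 4489/359926508 ≈ 1.2472e-5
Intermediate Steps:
y(z, r) = -6 + 2*r - 8*r*z (y(z, r) = -6 + 2*((-4*z)*r + r) = -6 + 2*(-4*r*z + r) = -6 + 2*(r - 4*r*z) = -6 + (2*r - 8*r*z) = -6 + 2*r - 8*r*z)
J = 290634304/4489 (J = (-30/(-67) + (-6 + 2*10 - 8*10*(-3)))**2 = (-30*(-1/67) + (-6 + 20 + 240))**2 = (30/67 + 254)**2 = (17048/67)**2 = 290634304/4489 ≈ 64744.)
1/(R + J) = 1/(15436 + 290634304/4489) = 1/(359926508/4489) = 4489/359926508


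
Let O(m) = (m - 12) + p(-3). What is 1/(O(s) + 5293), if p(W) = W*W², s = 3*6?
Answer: 1/5272 ≈ 0.00018968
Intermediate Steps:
s = 18
p(W) = W³
O(m) = -39 + m (O(m) = (m - 12) + (-3)³ = (-12 + m) - 27 = -39 + m)
1/(O(s) + 5293) = 1/((-39 + 18) + 5293) = 1/(-21 + 5293) = 1/5272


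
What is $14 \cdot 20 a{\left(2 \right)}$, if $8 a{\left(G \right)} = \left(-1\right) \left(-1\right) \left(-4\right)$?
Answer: $-140$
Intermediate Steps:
$a{\left(G \right)} = - \frac{1}{2}$ ($a{\left(G \right)} = \frac{\left(-1\right) \left(-1\right) \left(-4\right)}{8} = \frac{1 \left(-4\right)}{8} = \frac{1}{8} \left(-4\right) = - \frac{1}{2}$)
$14 \cdot 20 a{\left(2 \right)} = 14 \cdot 20 \left(- \frac{1}{2}\right) = 280 \left(- \frac{1}{2}\right) = -140$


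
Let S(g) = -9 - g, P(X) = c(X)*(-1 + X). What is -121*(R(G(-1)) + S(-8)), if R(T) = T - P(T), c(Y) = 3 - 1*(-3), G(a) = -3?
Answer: -2420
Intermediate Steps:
c(Y) = 6 (c(Y) = 3 + 3 = 6)
P(X) = -6 + 6*X (P(X) = 6*(-1 + X) = -6 + 6*X)
R(T) = 6 - 5*T (R(T) = T - (-6 + 6*T) = T + (6 - 6*T) = 6 - 5*T)
-121*(R(G(-1)) + S(-8)) = -121*((6 - 5*(-3)) + (-9 - 1*(-8))) = -121*((6 + 15) + (-9 + 8)) = -121*(21 - 1) = -121*20 = -2420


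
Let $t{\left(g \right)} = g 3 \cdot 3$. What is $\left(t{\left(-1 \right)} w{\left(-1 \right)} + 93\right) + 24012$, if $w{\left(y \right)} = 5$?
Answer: $24060$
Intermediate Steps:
$t{\left(g \right)} = 9 g$ ($t{\left(g \right)} = 3 g 3 = 9 g$)
$\left(t{\left(-1 \right)} w{\left(-1 \right)} + 93\right) + 24012 = \left(9 \left(-1\right) 5 + 93\right) + 24012 = \left(\left(-9\right) 5 + 93\right) + 24012 = \left(-45 + 93\right) + 24012 = 48 + 24012 = 24060$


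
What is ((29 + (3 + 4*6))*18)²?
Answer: 1016064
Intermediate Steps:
((29 + (3 + 4*6))*18)² = ((29 + (3 + 24))*18)² = ((29 + 27)*18)² = (56*18)² = 1008² = 1016064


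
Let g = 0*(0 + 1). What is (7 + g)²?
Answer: 49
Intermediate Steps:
g = 0 (g = 0*1 = 0)
(7 + g)² = (7 + 0)² = 7² = 49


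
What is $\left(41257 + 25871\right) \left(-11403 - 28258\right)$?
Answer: $-2662363608$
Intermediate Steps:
$\left(41257 + 25871\right) \left(-11403 - 28258\right) = 67128 \left(-39661\right) = -2662363608$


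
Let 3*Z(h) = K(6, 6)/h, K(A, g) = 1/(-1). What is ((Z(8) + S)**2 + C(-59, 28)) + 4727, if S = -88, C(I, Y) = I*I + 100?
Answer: 9250177/576 ≈ 16059.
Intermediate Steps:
C(I, Y) = 100 + I**2 (C(I, Y) = I**2 + 100 = 100 + I**2)
K(A, g) = -1 (K(A, g) = 1*(-1) = -1)
Z(h) = -1/(3*h) (Z(h) = (-1/h)/3 = -1/(3*h))
((Z(8) + S)**2 + C(-59, 28)) + 4727 = ((-1/3/8 - 88)**2 + (100 + (-59)**2)) + 4727 = ((-1/3*1/8 - 88)**2 + (100 + 3481)) + 4727 = ((-1/24 - 88)**2 + 3581) + 4727 = ((-2113/24)**2 + 3581) + 4727 = (4464769/576 + 3581) + 4727 = 6527425/576 + 4727 = 9250177/576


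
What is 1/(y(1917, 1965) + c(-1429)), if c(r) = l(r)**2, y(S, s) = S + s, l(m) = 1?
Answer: 1/3883 ≈ 0.00025753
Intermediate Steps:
c(r) = 1 (c(r) = 1**2 = 1)
1/(y(1917, 1965) + c(-1429)) = 1/((1917 + 1965) + 1) = 1/(3882 + 1) = 1/3883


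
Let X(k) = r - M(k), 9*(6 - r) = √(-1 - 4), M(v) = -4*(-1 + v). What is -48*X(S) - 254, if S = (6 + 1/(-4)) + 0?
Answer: -1454 + 16*I*√5/3 ≈ -1454.0 + 11.926*I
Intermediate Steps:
S = 23/4 (S = (6 + 1*(-¼)) + 0 = (6 - ¼) + 0 = 23/4 + 0 = 23/4 ≈ 5.7500)
M(v) = 4 - 4*v
r = 6 - I*√5/9 (r = 6 - √(-1 - 4)/9 = 6 - I*√5/9 ≈ 6.0 - 0.24845*I)
X(k) = 2 + 4*k - I*√5/9 (X(k) = (6 - I*√5/9) - (4 - 4*k) = (6 - I*√5/9) + (-4 + 4*k) = 2 + 4*k - I*√5/9)
-48*X(S) - 254 = -48*(2 + 4*(23/4) - I*√5/9) - 254 = -48*(2 + 23 - I*√5/9) - 254 = -48*(25 - I*√5/9) - 254 = (-1200 + 16*I*√5/3) - 254 = -1454 + 16*I*√5/3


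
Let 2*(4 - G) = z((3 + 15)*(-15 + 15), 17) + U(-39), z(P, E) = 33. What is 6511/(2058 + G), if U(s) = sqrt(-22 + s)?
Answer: 26636501/8368171 + 6511*I*sqrt(61)/8368171 ≈ 3.1831 + 0.0060769*I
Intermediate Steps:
G = -25/2 - I*sqrt(61)/2 (G = 4 - (33 + sqrt(-22 - 39))/2 = 4 - (33 + sqrt(-61))/2 = 4 - (33 + I*sqrt(61))/2 = 4 + (-33/2 - I*sqrt(61)/2) = -25/2 - I*sqrt(61)/2 ≈ -12.5 - 3.9051*I)
6511/(2058 + G) = 6511/(2058 + (-25/2 - I*sqrt(61)/2)) = 6511/(4091/2 - I*sqrt(61)/2)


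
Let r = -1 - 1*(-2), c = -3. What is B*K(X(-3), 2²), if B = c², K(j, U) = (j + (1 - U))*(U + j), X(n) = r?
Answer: -90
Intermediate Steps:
r = 1 (r = -1 + 2 = 1)
X(n) = 1
K(j, U) = (U + j)*(1 + j - U) (K(j, U) = (1 + j - U)*(U + j) = (U + j)*(1 + j - U))
B = 9 (B = (-3)² = 9)
B*K(X(-3), 2²) = 9*(2² + 1 + 1² - (2²)²) = 9*(4 + 1 + 1 - 1*4²) = 9*(4 + 1 + 1 - 1*16) = 9*(4 + 1 + 1 - 16) = 9*(-10) = -90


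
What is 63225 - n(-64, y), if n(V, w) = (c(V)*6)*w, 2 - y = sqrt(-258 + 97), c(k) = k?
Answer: 63993 - 384*I*sqrt(161) ≈ 63993.0 - 4872.4*I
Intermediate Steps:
y = 2 - I*sqrt(161) (y = 2 - sqrt(-258 + 97) = 2 - sqrt(-161) = 2 - I*sqrt(161) ≈ 2.0 - 12.689*I)
n(V, w) = 6*V*w (n(V, w) = (V*6)*w = (6*V)*w = 6*V*w)
63225 - n(-64, y) = 63225 - 6*(-64)*(2 - I*sqrt(161)) = 63225 - (-768 + 384*I*sqrt(161)) = 63225 + (768 - 384*I*sqrt(161)) = 63993 - 384*I*sqrt(161)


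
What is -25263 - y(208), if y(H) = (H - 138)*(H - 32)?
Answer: -37583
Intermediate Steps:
y(H) = (-138 + H)*(-32 + H)
-25263 - y(208) = -25263 - (4416 + 208² - 170*208) = -25263 - (4416 + 43264 - 35360) = -25263 - 1*12320 = -25263 - 12320 = -37583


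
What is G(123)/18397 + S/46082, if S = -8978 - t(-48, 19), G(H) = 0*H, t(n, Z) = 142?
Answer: -4560/23041 ≈ -0.19791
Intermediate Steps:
G(H) = 0
S = -9120 (S = -8978 - 1*142 = -8978 - 142 = -9120)
G(123)/18397 + S/46082 = 0/18397 - 9120/46082 = 0*(1/18397) - 9120*1/46082 = 0 - 4560/23041 = -4560/23041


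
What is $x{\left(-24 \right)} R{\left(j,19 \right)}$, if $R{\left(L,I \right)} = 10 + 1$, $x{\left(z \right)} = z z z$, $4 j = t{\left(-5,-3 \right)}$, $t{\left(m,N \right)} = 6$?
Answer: $-152064$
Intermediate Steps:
$j = \frac{3}{2}$ ($j = \frac{1}{4} \cdot 6 = \frac{3}{2} \approx 1.5$)
$x{\left(z \right)} = z^{3}$ ($x{\left(z \right)} = z^{2} z = z^{3}$)
$R{\left(L,I \right)} = 11$
$x{\left(-24 \right)} R{\left(j,19 \right)} = \left(-24\right)^{3} \cdot 11 = \left(-13824\right) 11 = -152064$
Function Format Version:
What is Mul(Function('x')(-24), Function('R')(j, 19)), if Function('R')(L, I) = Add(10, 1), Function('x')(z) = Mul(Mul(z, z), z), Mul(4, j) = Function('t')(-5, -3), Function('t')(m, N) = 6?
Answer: -152064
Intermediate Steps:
j = Rational(3, 2) (j = Mul(Rational(1, 4), 6) = Rational(3, 2) ≈ 1.5000)
Function('x')(z) = Pow(z, 3) (Function('x')(z) = Mul(Pow(z, 2), z) = Pow(z, 3))
Function('R')(L, I) = 11
Mul(Function('x')(-24), Function('R')(j, 19)) = Mul(Pow(-24, 3), 11) = Mul(-13824, 11) = -152064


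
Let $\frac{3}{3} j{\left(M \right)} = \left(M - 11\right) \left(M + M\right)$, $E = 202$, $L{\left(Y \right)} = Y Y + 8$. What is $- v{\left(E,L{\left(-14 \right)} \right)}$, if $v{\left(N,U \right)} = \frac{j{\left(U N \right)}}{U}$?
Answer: $-16643588$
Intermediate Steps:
$L{\left(Y \right)} = 8 + Y^{2}$ ($L{\left(Y \right)} = Y^{2} + 8 = 8 + Y^{2}$)
$j{\left(M \right)} = 2 M \left(-11 + M\right)$ ($j{\left(M \right)} = \left(M - 11\right) \left(M + M\right) = \left(-11 + M\right) 2 M = 2 M \left(-11 + M\right)$)
$v{\left(N,U \right)} = 2 N \left(-11 + N U\right)$ ($v{\left(N,U \right)} = \frac{2 U N \left(-11 + U N\right)}{U} = \frac{2 N U \left(-11 + N U\right)}{U} = 2 N \left(-11 + N U\right)$)
$- v{\left(E,L{\left(-14 \right)} \right)} = - 2 \cdot 202 \left(-11 + 202 \left(8 + \left(-14\right)^{2}\right)\right) = - 2 \cdot 202 \left(-11 + 202 \left(8 + 196\right)\right) = - 2 \cdot 202 \left(-11 + 202 \cdot 204\right) = - 2 \cdot 202 \left(-11 + 41208\right) = - 2 \cdot 202 \cdot 41197 = \left(-1\right) 16643588 = -16643588$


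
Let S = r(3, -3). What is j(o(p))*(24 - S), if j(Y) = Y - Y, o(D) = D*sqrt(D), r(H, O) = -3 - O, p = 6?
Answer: 0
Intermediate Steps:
o(D) = D**(3/2)
S = 0 (S = -3 - 1*(-3) = -3 + 3 = 0)
j(Y) = 0
j(o(p))*(24 - S) = 0*(24 - 1*0) = 0*(24 + 0) = 0*24 = 0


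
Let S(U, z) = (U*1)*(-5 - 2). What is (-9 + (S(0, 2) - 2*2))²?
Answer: 169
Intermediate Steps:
S(U, z) = -7*U (S(U, z) = U*(-7) = -7*U)
(-9 + (S(0, 2) - 2*2))² = (-9 + (-7*0 - 2*2))² = (-9 + (0 - 4))² = (-9 - 4)² = (-13)² = 169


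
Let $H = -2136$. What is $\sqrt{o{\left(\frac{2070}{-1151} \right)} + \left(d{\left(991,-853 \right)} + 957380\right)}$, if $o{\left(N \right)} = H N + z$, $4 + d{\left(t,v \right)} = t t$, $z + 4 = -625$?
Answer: $\frac{2 \sqrt{643412610687}}{1151} \approx 1393.8$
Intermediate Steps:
$z = -629$ ($z = -4 - 625 = -629$)
$d{\left(t,v \right)} = -4 + t^{2}$ ($d{\left(t,v \right)} = -4 + t t = -4 + t^{2}$)
$o{\left(N \right)} = -629 - 2136 N$ ($o{\left(N \right)} = - 2136 N - 629 = -629 - 2136 N$)
$\sqrt{o{\left(\frac{2070}{-1151} \right)} + \left(d{\left(991,-853 \right)} + 957380\right)} = \sqrt{\left(-629 - 2136 \frac{2070}{-1151}\right) + \left(\left(-4 + 991^{2}\right) + 957380\right)} = \sqrt{\left(-629 - 2136 \cdot 2070 \left(- \frac{1}{1151}\right)\right) + \left(\left(-4 + 982081\right) + 957380\right)} = \sqrt{\left(-629 - - \frac{4421520}{1151}\right) + \left(982077 + 957380\right)} = \sqrt{\left(-629 + \frac{4421520}{1151}\right) + 1939457} = \sqrt{\frac{3697541}{1151} + 1939457} = \sqrt{\frac{2236012548}{1151}} = \frac{2 \sqrt{643412610687}}{1151}$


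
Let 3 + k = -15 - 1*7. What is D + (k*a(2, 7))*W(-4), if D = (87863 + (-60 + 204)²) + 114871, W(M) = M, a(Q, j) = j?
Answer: 224170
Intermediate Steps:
k = -25 (k = -3 + (-15 - 1*7) = -3 + (-15 - 7) = -3 - 22 = -25)
D = 223470 (D = (87863 + 144²) + 114871 = (87863 + 20736) + 114871 = 108599 + 114871 = 223470)
D + (k*a(2, 7))*W(-4) = 223470 - 25*7*(-4) = 223470 - 175*(-4) = 223470 + 700 = 224170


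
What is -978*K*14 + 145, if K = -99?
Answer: 1355653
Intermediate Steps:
-978*K*14 + 145 = -(-96822)*14 + 145 = -978*(-1386) + 145 = 1355508 + 145 = 1355653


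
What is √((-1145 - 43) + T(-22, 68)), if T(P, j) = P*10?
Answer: 8*I*√22 ≈ 37.523*I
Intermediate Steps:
T(P, j) = 10*P
√((-1145 - 43) + T(-22, 68)) = √((-1145 - 43) + 10*(-22)) = √(-1188 - 220) = √(-1408) = 8*I*√22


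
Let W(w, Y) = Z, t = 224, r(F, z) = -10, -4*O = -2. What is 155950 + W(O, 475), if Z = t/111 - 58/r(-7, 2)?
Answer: 86556589/555 ≈ 1.5596e+5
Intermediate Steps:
O = ½ (O = -¼*(-2) = ½ ≈ 0.50000)
Z = 4339/555 (Z = 224/111 - 58/(-10) = 224*(1/111) - 58*(-⅒) = 224/111 + 29/5 = 4339/555 ≈ 7.8180)
W(w, Y) = 4339/555
155950 + W(O, 475) = 155950 + 4339/555 = 86556589/555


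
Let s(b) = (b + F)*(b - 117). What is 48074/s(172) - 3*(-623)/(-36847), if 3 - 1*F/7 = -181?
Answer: 810650989/1479407050 ≈ 0.54796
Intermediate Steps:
F = 1288 (F = 21 - 7*(-181) = 21 + 1267 = 1288)
s(b) = (-117 + b)*(1288 + b) (s(b) = (b + 1288)*(b - 117) = (1288 + b)*(-117 + b) = (-117 + b)*(1288 + b))
48074/s(172) - 3*(-623)/(-36847) = 48074/(-150696 + 172**2 + 1171*172) - 3*(-623)/(-36847) = 48074/(-150696 + 29584 + 201412) + 1869*(-1/36847) = 48074/80300 - 1869/36847 = 48074*(1/80300) - 1869/36847 = 24037/40150 - 1869/36847 = 810650989/1479407050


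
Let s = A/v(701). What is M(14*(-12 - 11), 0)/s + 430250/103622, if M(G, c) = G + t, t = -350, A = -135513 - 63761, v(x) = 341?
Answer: 27370706761/5162292607 ≈ 5.3020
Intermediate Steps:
A = -199274
s = -199274/341 ≈ -584.38
M(G, c) = -350 + G (M(G, c) = G - 350 = -350 + G)
M(14*(-12 - 11), 0)/s + 430250/103622 = (-350 + 14*(-12 - 11))/(-199274/341) + 430250/103622 = (-350 + 14*(-23))*(-341/199274) + 430250*(1/103622) = (-350 - 322)*(-341/199274) + 215125/51811 = -672*(-341/199274) + 215125/51811 = 114576/99637 + 215125/51811 = 27370706761/5162292607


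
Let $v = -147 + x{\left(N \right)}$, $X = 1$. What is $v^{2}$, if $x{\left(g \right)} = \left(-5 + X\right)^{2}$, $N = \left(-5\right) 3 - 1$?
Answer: $17161$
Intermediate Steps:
$N = -16$ ($N = -15 - 1 = -16$)
$x{\left(g \right)} = 16$ ($x{\left(g \right)} = \left(-5 + 1\right)^{2} = \left(-4\right)^{2} = 16$)
$v = -131$ ($v = -147 + 16 = -131$)
$v^{2} = \left(-131\right)^{2} = 17161$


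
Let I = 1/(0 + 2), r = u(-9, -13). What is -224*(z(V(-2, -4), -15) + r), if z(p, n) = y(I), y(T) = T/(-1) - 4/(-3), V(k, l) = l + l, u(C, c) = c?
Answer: 8176/3 ≈ 2725.3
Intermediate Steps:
r = -13
V(k, l) = 2*l
I = ½ (I = 1/2 = ½ ≈ 0.50000)
y(T) = 4/3 - T (y(T) = T*(-1) - 4*(-⅓) = -T + 4/3 = 4/3 - T)
z(p, n) = ⅚ (z(p, n) = 4/3 - 1*½ = 4/3 - ½ = ⅚)
-224*(z(V(-2, -4), -15) + r) = -224*(⅚ - 13) = -224*(-73/6) = 8176/3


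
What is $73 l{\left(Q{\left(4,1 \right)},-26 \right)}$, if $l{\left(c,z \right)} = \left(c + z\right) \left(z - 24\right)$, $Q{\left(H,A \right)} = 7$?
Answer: $69350$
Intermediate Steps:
$l{\left(c,z \right)} = \left(-24 + z\right) \left(c + z\right)$ ($l{\left(c,z \right)} = \left(c + z\right) \left(-24 + z\right) = \left(-24 + z\right) \left(c + z\right)$)
$73 l{\left(Q{\left(4,1 \right)},-26 \right)} = 73 \left(\left(-26\right)^{2} - 168 - -624 + 7 \left(-26\right)\right) = 73 \left(676 - 168 + 624 - 182\right) = 73 \cdot 950 = 69350$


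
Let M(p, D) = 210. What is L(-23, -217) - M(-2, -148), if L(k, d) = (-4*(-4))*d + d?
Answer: -3899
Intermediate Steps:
L(k, d) = 17*d (L(k, d) = 16*d + d = 17*d)
L(-23, -217) - M(-2, -148) = 17*(-217) - 1*210 = -3689 - 210 = -3899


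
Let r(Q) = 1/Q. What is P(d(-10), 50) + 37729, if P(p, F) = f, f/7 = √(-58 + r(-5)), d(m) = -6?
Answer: 37729 + 7*I*√1455/5 ≈ 37729.0 + 53.402*I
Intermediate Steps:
f = 7*I*√1455/5 (f = 7*√(-58 + 1/(-5)) = 7*√(-58 - ⅕) = 7*√(-291/5) = 7*(I*√1455/5) = 7*I*√1455/5 ≈ 53.402*I)
P(p, F) = 7*I*√1455/5
P(d(-10), 50) + 37729 = 7*I*√1455/5 + 37729 = 37729 + 7*I*√1455/5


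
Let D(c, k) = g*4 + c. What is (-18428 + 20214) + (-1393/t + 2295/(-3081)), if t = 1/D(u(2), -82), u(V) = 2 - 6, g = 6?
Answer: -26778763/1027 ≈ -26075.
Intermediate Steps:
u(V) = -4
D(c, k) = 24 + c (D(c, k) = 6*4 + c = 24 + c)
t = 1/20 (t = 1/(24 - 4) = 1/20 ≈ 0.050000)
(-18428 + 20214) + (-1393/t + 2295/(-3081)) = (-18428 + 20214) + (-1393/1/20 + 2295/(-3081)) = 1786 + (-1393*20 + 2295*(-1/3081)) = 1786 + (-27860 - 765/1027) = 1786 - 28612985/1027 = -26778763/1027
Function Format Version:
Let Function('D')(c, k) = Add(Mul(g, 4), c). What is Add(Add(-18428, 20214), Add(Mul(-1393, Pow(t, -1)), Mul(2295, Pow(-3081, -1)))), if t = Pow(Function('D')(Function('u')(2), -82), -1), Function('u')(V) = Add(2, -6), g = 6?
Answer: Rational(-26778763, 1027) ≈ -26075.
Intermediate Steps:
Function('u')(V) = -4
Function('D')(c, k) = Add(24, c) (Function('D')(c, k) = Add(Mul(6, 4), c) = Add(24, c))
t = Rational(1, 20) (t = Pow(Add(24, -4), -1) = Pow(20, -1) = Rational(1, 20) ≈ 0.050000)
Add(Add(-18428, 20214), Add(Mul(-1393, Pow(t, -1)), Mul(2295, Pow(-3081, -1)))) = Add(Add(-18428, 20214), Add(Mul(-1393, Pow(Rational(1, 20), -1)), Mul(2295, Pow(-3081, -1)))) = Add(1786, Add(Mul(-1393, 20), Mul(2295, Rational(-1, 3081)))) = Add(1786, Add(-27860, Rational(-765, 1027))) = Add(1786, Rational(-28612985, 1027)) = Rational(-26778763, 1027)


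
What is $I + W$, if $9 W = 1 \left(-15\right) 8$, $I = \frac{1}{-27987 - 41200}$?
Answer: $- \frac{2767483}{207561} \approx -13.333$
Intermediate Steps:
$I = - \frac{1}{69187}$ ($I = \frac{1}{-69187} = - \frac{1}{69187} \approx -1.4454 \cdot 10^{-5}$)
$W = - \frac{40}{3}$ ($W = \frac{1 \left(-15\right) 8}{9} = \frac{\left(-15\right) 8}{9} = \frac{1}{9} \left(-120\right) = - \frac{40}{3} \approx -13.333$)
$I + W = - \frac{1}{69187} - \frac{40}{3} = - \frac{2767483}{207561}$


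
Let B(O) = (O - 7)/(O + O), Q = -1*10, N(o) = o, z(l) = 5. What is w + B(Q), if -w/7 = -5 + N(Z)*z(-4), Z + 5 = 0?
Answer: 4217/20 ≈ 210.85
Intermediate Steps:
Z = -5 (Z = -5 + 0 = -5)
w = 210 (w = -7*(-5 - 5*5) = -7*(-5 - 25) = -7*(-30) = 210)
Q = -10
B(O) = (-7 + O)/(2*O) (B(O) = (-7 + O)/((2*O)) = (-7 + O)*(1/(2*O)) = (-7 + O)/(2*O))
w + B(Q) = 210 + (½)*(-7 - 10)/(-10) = 210 + (½)*(-⅒)*(-17) = 210 + 17/20 = 4217/20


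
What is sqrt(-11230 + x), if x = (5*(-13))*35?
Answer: I*sqrt(13505) ≈ 116.21*I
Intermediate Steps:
x = -2275 (x = -65*35 = -2275)
sqrt(-11230 + x) = sqrt(-11230 - 2275) = sqrt(-13505) = I*sqrt(13505)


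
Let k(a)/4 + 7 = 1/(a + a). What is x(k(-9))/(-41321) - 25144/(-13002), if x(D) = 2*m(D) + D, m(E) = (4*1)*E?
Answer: 521138866/268627821 ≈ 1.9400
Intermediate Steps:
m(E) = 4*E
k(a) = -28 + 2/a (k(a) = -28 + 4/(a + a) = -28 + 4/((2*a)) = -28 + 4*(1/(2*a)) = -28 + 2/a)
x(D) = 9*D (x(D) = 2*(4*D) + D = 8*D + D = 9*D)
x(k(-9))/(-41321) - 25144/(-13002) = (9*(-28 + 2/(-9)))/(-41321) - 25144/(-13002) = (9*(-28 + 2*(-1/9)))*(-1/41321) - 25144*(-1/13002) = (9*(-28 - 2/9))*(-1/41321) + 12572/6501 = (9*(-254/9))*(-1/41321) + 12572/6501 = -254*(-1/41321) + 12572/6501 = 254/41321 + 12572/6501 = 521138866/268627821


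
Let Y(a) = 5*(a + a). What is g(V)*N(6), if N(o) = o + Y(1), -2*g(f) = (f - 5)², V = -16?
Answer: -3528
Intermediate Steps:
g(f) = -(-5 + f)²/2 (g(f) = -(f - 5)²/2 = -(-5 + f)²/2)
Y(a) = 10*a (Y(a) = 5*(2*a) = 10*a)
N(o) = 10 + o (N(o) = o + 10*1 = o + 10 = 10 + o)
g(V)*N(6) = (-(-5 - 16)²/2)*(10 + 6) = -½*(-21)²*16 = -½*441*16 = -441/2*16 = -3528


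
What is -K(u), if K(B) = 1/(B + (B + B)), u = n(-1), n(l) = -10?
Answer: 1/30 ≈ 0.033333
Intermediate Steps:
u = -10
K(B) = 1/(3*B) (K(B) = 1/(B + 2*B) = 1/(3*B))
-K(u) = -1/(3*(-10)) = -(-1)/(3*10) = -1*(-1/30) = 1/30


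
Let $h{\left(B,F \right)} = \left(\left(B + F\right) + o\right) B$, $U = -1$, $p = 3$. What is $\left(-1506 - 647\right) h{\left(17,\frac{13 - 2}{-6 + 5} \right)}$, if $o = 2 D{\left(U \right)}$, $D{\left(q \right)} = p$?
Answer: $-439212$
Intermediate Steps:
$D{\left(q \right)} = 3$
$o = 6$ ($o = 2 \cdot 3 = 6$)
$h{\left(B,F \right)} = B \left(6 + B + F\right)$ ($h{\left(B,F \right)} = \left(\left(B + F\right) + 6\right) B = \left(6 + B + F\right) B = B \left(6 + B + F\right)$)
$\left(-1506 - 647\right) h{\left(17,\frac{13 - 2}{-6 + 5} \right)} = \left(-1506 - 647\right) 17 \left(6 + 17 + \frac{13 - 2}{-6 + 5}\right) = - 2153 \cdot 17 \left(6 + 17 + \frac{11}{-1}\right) = - 2153 \cdot 17 \left(6 + 17 + 11 \left(-1\right)\right) = - 2153 \cdot 17 \left(6 + 17 - 11\right) = - 2153 \cdot 17 \cdot 12 = \left(-2153\right) 204 = -439212$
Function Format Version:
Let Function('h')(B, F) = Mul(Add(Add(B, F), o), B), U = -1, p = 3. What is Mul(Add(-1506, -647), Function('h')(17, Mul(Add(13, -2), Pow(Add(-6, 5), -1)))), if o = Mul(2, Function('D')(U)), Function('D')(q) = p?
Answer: -439212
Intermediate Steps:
Function('D')(q) = 3
o = 6 (o = Mul(2, 3) = 6)
Function('h')(B, F) = Mul(B, Add(6, B, F)) (Function('h')(B, F) = Mul(Add(Add(B, F), 6), B) = Mul(Add(6, B, F), B) = Mul(B, Add(6, B, F)))
Mul(Add(-1506, -647), Function('h')(17, Mul(Add(13, -2), Pow(Add(-6, 5), -1)))) = Mul(Add(-1506, -647), Mul(17, Add(6, 17, Mul(Add(13, -2), Pow(Add(-6, 5), -1))))) = Mul(-2153, Mul(17, Add(6, 17, Mul(11, Pow(-1, -1))))) = Mul(-2153, Mul(17, Add(6, 17, Mul(11, -1)))) = Mul(-2153, Mul(17, Add(6, 17, -11))) = Mul(-2153, Mul(17, 12)) = Mul(-2153, 204) = -439212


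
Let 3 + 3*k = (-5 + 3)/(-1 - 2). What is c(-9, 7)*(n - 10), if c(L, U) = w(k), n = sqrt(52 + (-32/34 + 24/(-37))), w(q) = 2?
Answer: -20 + 4*sqrt(4986083)/629 ≈ -5.8000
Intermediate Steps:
k = -7/9 (k = -1 + ((-5 + 3)/(-1 - 2))/3 = -1 + (-2/(-3))/3 = -1 + (-2*(-1/3))/3 = -1 + (1/3)*(2/3) = -1 + 2/9 = -7/9 ≈ -0.77778)
n = 2*sqrt(4986083)/629 (n = sqrt(52 + (-32*1/34 + 24*(-1/37))) = sqrt(52 + (-16/17 - 24/37)) = sqrt(52 - 1000/629) = sqrt(31708/629) = 2*sqrt(4986083)/629 ≈ 7.1000)
c(L, U) = 2
c(-9, 7)*(n - 10) = 2*(2*sqrt(4986083)/629 - 10) = 2*(-10 + 2*sqrt(4986083)/629) = -20 + 4*sqrt(4986083)/629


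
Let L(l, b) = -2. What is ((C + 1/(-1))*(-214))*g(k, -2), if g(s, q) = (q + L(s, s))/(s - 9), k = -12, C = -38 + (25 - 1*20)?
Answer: 29104/21 ≈ 1385.9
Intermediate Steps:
C = -33 (C = -38 + (25 - 20) = -38 + 5 = -33)
g(s, q) = (-2 + q)/(-9 + s) (g(s, q) = (q - 2)/(s - 9) = (-2 + q)/(-9 + s))
((C + 1/(-1))*(-214))*g(k, -2) = ((-33 + 1/(-1))*(-214))*((-2 - 2)/(-9 - 12)) = ((-33 - 1)*(-214))*(-4/(-21)) = (-34*(-214))*(-1/21*(-4)) = 7276*(4/21) = 29104/21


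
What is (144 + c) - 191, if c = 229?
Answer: 182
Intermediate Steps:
(144 + c) - 191 = (144 + 229) - 191 = 373 - 191 = 182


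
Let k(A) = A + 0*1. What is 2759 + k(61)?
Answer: 2820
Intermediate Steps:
k(A) = A (k(A) = A + 0 = A)
2759 + k(61) = 2759 + 61 = 2820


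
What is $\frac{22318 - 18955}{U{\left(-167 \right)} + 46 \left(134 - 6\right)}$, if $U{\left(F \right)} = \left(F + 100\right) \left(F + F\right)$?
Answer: $\frac{1121}{9422} \approx 0.11898$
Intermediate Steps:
$U{\left(F \right)} = 2 F \left(100 + F\right)$ ($U{\left(F \right)} = \left(100 + F\right) 2 F = 2 F \left(100 + F\right)$)
$\frac{22318 - 18955}{U{\left(-167 \right)} + 46 \left(134 - 6\right)} = \frac{22318 - 18955}{2 \left(-167\right) \left(100 - 167\right) + 46 \left(134 - 6\right)} = \frac{3363}{2 \left(-167\right) \left(-67\right) + 46 \cdot 128} = \frac{3363}{22378 + 5888} = \frac{3363}{28266} = 3363 \cdot \frac{1}{28266} = \frac{1121}{9422}$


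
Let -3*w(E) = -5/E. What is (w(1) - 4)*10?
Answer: -70/3 ≈ -23.333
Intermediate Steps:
w(E) = 5/(3*E) (w(E) = -(-5)/(3*E) = 5/(3*E))
(w(1) - 4)*10 = ((5/3)/1 - 4)*10 = ((5/3)*1 - 4)*10 = (5/3 - 4)*10 = -7/3*10 = -70/3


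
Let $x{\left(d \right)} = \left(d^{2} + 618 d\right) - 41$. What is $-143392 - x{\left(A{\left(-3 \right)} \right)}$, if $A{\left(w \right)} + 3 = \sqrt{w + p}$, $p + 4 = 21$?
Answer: $-141520 - 612 \sqrt{14} \approx -1.4381 \cdot 10^{5}$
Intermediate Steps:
$p = 17$ ($p = -4 + 21 = 17$)
$A{\left(w \right)} = -3 + \sqrt{17 + w}$ ($A{\left(w \right)} = -3 + \sqrt{w + 17} = -3 + \sqrt{17 + w}$)
$x{\left(d \right)} = -41 + d^{2} + 618 d$
$-143392 - x{\left(A{\left(-3 \right)} \right)} = -143392 - \left(-41 + \left(-3 + \sqrt{17 - 3}\right)^{2} + 618 \left(-3 + \sqrt{17 - 3}\right)\right) = -143392 - \left(-41 + \left(-3 + \sqrt{14}\right)^{2} + 618 \left(-3 + \sqrt{14}\right)\right) = -143392 - \left(-41 + \left(-3 + \sqrt{14}\right)^{2} - \left(1854 - 618 \sqrt{14}\right)\right) = -143392 - \left(-1895 + \left(-3 + \sqrt{14}\right)^{2} + 618 \sqrt{14}\right) = -141497 - \left(-3 + \sqrt{14}\right)^{2} - 618 \sqrt{14}$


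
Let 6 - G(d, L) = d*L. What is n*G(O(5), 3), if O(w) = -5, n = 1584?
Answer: 33264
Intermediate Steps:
G(d, L) = 6 - L*d (G(d, L) = 6 - d*L = 6 - L*d)
n*G(O(5), 3) = 1584*(6 - 1*3*(-5)) = 1584*(6 + 15) = 1584*21 = 33264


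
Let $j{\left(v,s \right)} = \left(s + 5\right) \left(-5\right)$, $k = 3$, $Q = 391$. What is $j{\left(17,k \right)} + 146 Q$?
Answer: $57046$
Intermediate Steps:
$j{\left(v,s \right)} = -25 - 5 s$ ($j{\left(v,s \right)} = \left(5 + s\right) \left(-5\right) = -25 - 5 s$)
$j{\left(17,k \right)} + 146 Q = \left(-25 - 15\right) + 146 \cdot 391 = \left(-25 - 15\right) + 57086 = -40 + 57086 = 57046$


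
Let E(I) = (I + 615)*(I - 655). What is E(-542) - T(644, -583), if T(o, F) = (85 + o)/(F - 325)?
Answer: -79341219/908 ≈ -87380.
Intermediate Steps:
T(o, F) = (85 + o)/(-325 + F)
E(I) = (-655 + I)*(615 + I) (E(I) = (615 + I)*(-655 + I) = (-655 + I)*(615 + I))
E(-542) - T(644, -583) = (-402825 + (-542)² - 40*(-542)) - (85 + 644)/(-325 - 583) = (-402825 + 293764 + 21680) - 729/(-908) = -87381 - (-1)*729/908 = -87381 - 1*(-729/908) = -87381 + 729/908 = -79341219/908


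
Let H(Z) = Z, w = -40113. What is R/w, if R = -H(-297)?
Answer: -33/4457 ≈ -0.0074041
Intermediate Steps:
R = 297 (R = -1*(-297) = 297)
R/w = 297/(-40113) = 297*(-1/40113) = -33/4457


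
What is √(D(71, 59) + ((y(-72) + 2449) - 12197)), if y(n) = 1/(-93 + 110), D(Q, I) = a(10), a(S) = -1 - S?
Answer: I*√2820334/17 ≈ 98.787*I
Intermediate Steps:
D(Q, I) = -11 (D(Q, I) = -1 - 1*10 = -1 - 10 = -11)
y(n) = 1/17
√(D(71, 59) + ((y(-72) + 2449) - 12197)) = √(-11 + ((1/17 + 2449) - 12197)) = √(-11 + (41634/17 - 12197)) = √(-11 - 165715/17) = √(-165902/17) = I*√2820334/17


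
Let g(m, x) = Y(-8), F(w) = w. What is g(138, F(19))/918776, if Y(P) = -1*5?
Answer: -5/918776 ≈ -5.4420e-6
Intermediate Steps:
Y(P) = -5
g(m, x) = -5
g(138, F(19))/918776 = -5/918776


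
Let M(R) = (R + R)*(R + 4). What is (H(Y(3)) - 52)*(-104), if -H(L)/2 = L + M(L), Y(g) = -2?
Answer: 3328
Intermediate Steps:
M(R) = 2*R*(4 + R) (M(R) = (2*R)*(4 + R) = 2*R*(4 + R))
H(L) = -2*L - 4*L*(4 + L) (H(L) = -2*(L + 2*L*(4 + L)) = -2*L - 4*L*(4 + L))
(H(Y(3)) - 52)*(-104) = (2*(-2)*(-9 - 2*(-2)) - 52)*(-104) = (2*(-2)*(-9 + 4) - 52)*(-104) = (2*(-2)*(-5) - 52)*(-104) = (20 - 52)*(-104) = -32*(-104) = 3328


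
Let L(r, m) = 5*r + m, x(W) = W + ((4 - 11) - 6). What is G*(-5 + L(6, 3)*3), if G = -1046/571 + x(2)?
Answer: -688738/571 ≈ -1206.2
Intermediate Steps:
x(W) = -13 + W (x(W) = W + (-7 - 6) = W - 13 = -13 + W)
L(r, m) = m + 5*r
G = -7327/571 (G = -1046/571 + (-13 + 2) = -1046*1/571 - 11 = -1046/571 - 11 = -7327/571 ≈ -12.832)
G*(-5 + L(6, 3)*3) = -7327*(-5 + (3 + 5*6)*3)/571 = -7327*(-5 + (3 + 30)*3)/571 = -7327*(-5 + 33*3)/571 = -7327*(-5 + 99)/571 = -7327/571*94 = -688738/571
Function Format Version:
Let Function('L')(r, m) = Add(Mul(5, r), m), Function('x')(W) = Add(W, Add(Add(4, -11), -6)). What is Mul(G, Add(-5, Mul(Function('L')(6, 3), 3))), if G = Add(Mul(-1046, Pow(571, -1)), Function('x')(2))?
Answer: Rational(-688738, 571) ≈ -1206.2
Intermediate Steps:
Function('x')(W) = Add(-13, W) (Function('x')(W) = Add(W, Add(-7, -6)) = Add(W, -13) = Add(-13, W))
Function('L')(r, m) = Add(m, Mul(5, r))
G = Rational(-7327, 571) (G = Add(Mul(-1046, Pow(571, -1)), Add(-13, 2)) = Add(Mul(-1046, Rational(1, 571)), -11) = Add(Rational(-1046, 571), -11) = Rational(-7327, 571) ≈ -12.832)
Mul(G, Add(-5, Mul(Function('L')(6, 3), 3))) = Mul(Rational(-7327, 571), Add(-5, Mul(Add(3, Mul(5, 6)), 3))) = Mul(Rational(-7327, 571), Add(-5, Mul(Add(3, 30), 3))) = Mul(Rational(-7327, 571), Add(-5, Mul(33, 3))) = Mul(Rational(-7327, 571), Add(-5, 99)) = Mul(Rational(-7327, 571), 94) = Rational(-688738, 571)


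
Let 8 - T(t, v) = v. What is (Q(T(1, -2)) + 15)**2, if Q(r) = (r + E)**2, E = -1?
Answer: 9216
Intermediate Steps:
T(t, v) = 8 - v
Q(r) = (-1 + r)**2 (Q(r) = (r - 1)**2 = (-1 + r)**2)
(Q(T(1, -2)) + 15)**2 = ((-1 + (8 - 1*(-2)))**2 + 15)**2 = ((-1 + (8 + 2))**2 + 15)**2 = ((-1 + 10)**2 + 15)**2 = (9**2 + 15)**2 = (81 + 15)**2 = 96**2 = 9216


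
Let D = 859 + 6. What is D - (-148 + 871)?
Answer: 142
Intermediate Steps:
D = 865
D - (-148 + 871) = 865 - (-148 + 871) = 865 - 1*723 = 865 - 723 = 142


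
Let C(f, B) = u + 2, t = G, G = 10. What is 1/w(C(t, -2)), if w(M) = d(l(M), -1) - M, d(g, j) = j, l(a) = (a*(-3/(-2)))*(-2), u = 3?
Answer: -1/6 ≈ -0.16667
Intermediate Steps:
l(a) = -3*a (l(a) = (a*(-3*(-1/2)))*(-2) = (a*(3/2))*(-2) = (3*a/2)*(-2) = -3*a)
t = 10
C(f, B) = 5 (C(f, B) = 3 + 2 = 5)
w(M) = -1 - M
1/w(C(t, -2)) = 1/(-1 - 1*5) = 1/(-1 - 5) = 1/(-6) = -1/6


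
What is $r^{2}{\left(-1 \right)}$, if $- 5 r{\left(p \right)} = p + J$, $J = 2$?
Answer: $\frac{1}{25} \approx 0.04$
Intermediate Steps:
$r{\left(p \right)} = - \frac{2}{5} - \frac{p}{5}$ ($r{\left(p \right)} = - \frac{p + 2}{5} = - \frac{2 + p}{5} = - \frac{2}{5} - \frac{p}{5}$)
$r^{2}{\left(-1 \right)} = \left(- \frac{2}{5} - - \frac{1}{5}\right)^{2} = \left(- \frac{2}{5} + \frac{1}{5}\right)^{2} = \left(- \frac{1}{5}\right)^{2} = \frac{1}{25}$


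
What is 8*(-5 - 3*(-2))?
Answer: 8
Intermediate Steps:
8*(-5 - 3*(-2)) = 8*(-5 + 6) = 8*1 = 8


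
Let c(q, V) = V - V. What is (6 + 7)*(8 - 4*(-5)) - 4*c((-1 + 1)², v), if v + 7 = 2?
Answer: 364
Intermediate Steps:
v = -5 (v = -7 + 2 = -5)
c(q, V) = 0
(6 + 7)*(8 - 4*(-5)) - 4*c((-1 + 1)², v) = (6 + 7)*(8 - 4*(-5)) - 4*0 = 13*(8 + 20) + 0 = 13*28 + 0 = 364 + 0 = 364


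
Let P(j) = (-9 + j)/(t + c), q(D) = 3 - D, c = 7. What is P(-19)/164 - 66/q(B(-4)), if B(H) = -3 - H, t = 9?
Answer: -21655/656 ≈ -33.011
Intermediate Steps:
P(j) = -9/16 + j/16 (P(j) = (-9 + j)/(9 + 7) = (-9 + j)/16 = (-9 + j)*(1/16) = -9/16 + j/16)
P(-19)/164 - 66/q(B(-4)) = (-9/16 + (1/16)*(-19))/164 - 66/(3 - (-3 - 1*(-4))) = (-9/16 - 19/16)*(1/164) - 66/(3 - (-3 + 4)) = -7/4*1/164 - 66/(3 - 1*1) = -7/656 - 66/(3 - 1) = -7/656 - 66/2 = -7/656 - 66*½ = -7/656 - 33 = -21655/656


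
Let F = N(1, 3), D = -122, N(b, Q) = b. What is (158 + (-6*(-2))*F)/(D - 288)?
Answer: -17/41 ≈ -0.41463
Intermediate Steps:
F = 1
(158 + (-6*(-2))*F)/(D - 288) = (158 - 6*(-2)*1)/(-122 - 288) = (158 + 12*1)/(-410) = (158 + 12)*(-1/410) = 170*(-1/410) = -17/41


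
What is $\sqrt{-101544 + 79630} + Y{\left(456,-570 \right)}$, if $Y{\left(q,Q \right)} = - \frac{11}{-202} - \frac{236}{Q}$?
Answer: $\frac{26971}{57570} + i \sqrt{21914} \approx 0.46849 + 148.03 i$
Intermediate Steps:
$Y{\left(q,Q \right)} = \frac{11}{202} - \frac{236}{Q}$ ($Y{\left(q,Q \right)} = \left(-11\right) \left(- \frac{1}{202}\right) - \frac{236}{Q} = \frac{11}{202} - \frac{236}{Q}$)
$\sqrt{-101544 + 79630} + Y{\left(456,-570 \right)} = \sqrt{-101544 + 79630} - \left(- \frac{11}{202} + \frac{236}{-570}\right) = \sqrt{-21914} + \left(\frac{11}{202} - - \frac{118}{285}\right) = i \sqrt{21914} + \left(\frac{11}{202} + \frac{118}{285}\right) = i \sqrt{21914} + \frac{26971}{57570} = \frac{26971}{57570} + i \sqrt{21914}$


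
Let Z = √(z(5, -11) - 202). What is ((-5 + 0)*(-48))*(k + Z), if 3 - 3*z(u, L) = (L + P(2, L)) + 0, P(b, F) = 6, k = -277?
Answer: -66480 + 80*I*√1794 ≈ -66480.0 + 3388.4*I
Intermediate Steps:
z(u, L) = -1 - L/3 (z(u, L) = 1 - ((L + 6) + 0)/3 = 1 - ((6 + L) + 0)/3 = 1 - (6 + L)/3 = 1 + (-2 - L/3) = -1 - L/3)
Z = I*√1794/3 (Z = √((-1 - ⅓*(-11)) - 202) = √((-1 + 11/3) - 202) = √(8/3 - 202) = √(-598/3) = I*√1794/3 ≈ 14.119*I)
((-5 + 0)*(-48))*(k + Z) = ((-5 + 0)*(-48))*(-277 + I*√1794/3) = (-5*(-48))*(-277 + I*√1794/3) = 240*(-277 + I*√1794/3) = -66480 + 80*I*√1794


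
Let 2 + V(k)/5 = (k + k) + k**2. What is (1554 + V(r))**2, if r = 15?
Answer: 7946761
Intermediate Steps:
V(k) = -10 + 5*k**2 + 10*k (V(k) = -10 + 5*((k + k) + k**2) = -10 + 5*(2*k + k**2) = -10 + 5*(k**2 + 2*k) = -10 + (5*k**2 + 10*k) = -10 + 5*k**2 + 10*k)
(1554 + V(r))**2 = (1554 + (-10 + 5*15**2 + 10*15))**2 = (1554 + (-10 + 5*225 + 150))**2 = (1554 + (-10 + 1125 + 150))**2 = (1554 + 1265)**2 = 2819**2 = 7946761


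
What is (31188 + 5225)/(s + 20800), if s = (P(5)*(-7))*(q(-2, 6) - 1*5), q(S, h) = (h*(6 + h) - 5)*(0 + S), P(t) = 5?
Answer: 36413/25665 ≈ 1.4188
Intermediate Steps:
q(S, h) = S*(-5 + h*(6 + h)) (q(S, h) = (-5 + h*(6 + h))*S = S*(-5 + h*(6 + h)))
s = 4865 (s = (5*(-7))*(-2*(-5 + 6**2 + 6*6) - 1*5) = -35*(-2*(-5 + 36 + 36) - 5) = -35*(-2*67 - 5) = -35*(-134 - 5) = -35*(-139) = 4865)
(31188 + 5225)/(s + 20800) = (31188 + 5225)/(4865 + 20800) = 36413/25665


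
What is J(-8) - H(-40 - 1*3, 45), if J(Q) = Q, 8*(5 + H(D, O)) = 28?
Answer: -13/2 ≈ -6.5000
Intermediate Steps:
H(D, O) = -3/2 (H(D, O) = -5 + (⅛)*28 = -5 + 7/2 = -3/2)
J(-8) - H(-40 - 1*3, 45) = -8 - 1*(-3/2) = -8 + 3/2 = -13/2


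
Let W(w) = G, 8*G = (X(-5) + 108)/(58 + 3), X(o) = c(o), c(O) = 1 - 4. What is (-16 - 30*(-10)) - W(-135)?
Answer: 138487/488 ≈ 283.78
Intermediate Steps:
c(O) = -3
X(o) = -3
G = 105/488 (G = ((-3 + 108)/(58 + 3))/8 = (105/61)/8 = (105*(1/61))/8 = (⅛)*(105/61) = 105/488 ≈ 0.21516)
W(w) = 105/488
(-16 - 30*(-10)) - W(-135) = (-16 - 30*(-10)) - 1*105/488 = (-16 + 300) - 105/488 = 284 - 105/488 = 138487/488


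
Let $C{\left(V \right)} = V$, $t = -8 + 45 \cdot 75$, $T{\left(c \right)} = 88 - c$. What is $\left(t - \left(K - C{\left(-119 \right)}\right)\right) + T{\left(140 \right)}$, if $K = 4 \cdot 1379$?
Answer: $-2320$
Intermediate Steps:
$t = 3367$ ($t = -8 + 3375 = 3367$)
$K = 5516$
$\left(t - \left(K - C{\left(-119 \right)}\right)\right) + T{\left(140 \right)} = \left(3367 - 5635\right) + \left(88 - 140\right) = \left(3367 - 5635\right) - 52 = -2268 - 52 = -2320$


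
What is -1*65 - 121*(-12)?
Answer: 1387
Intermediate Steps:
-1*65 - 121*(-12) = -65 + 1452 = 1387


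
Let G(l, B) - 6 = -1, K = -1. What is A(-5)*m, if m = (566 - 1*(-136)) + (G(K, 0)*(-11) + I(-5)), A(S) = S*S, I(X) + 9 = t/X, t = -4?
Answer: 15970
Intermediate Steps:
I(X) = -9 - 4/X
A(S) = S²
G(l, B) = 5 (G(l, B) = 6 - 1 = 5)
m = 3194/5 (m = (566 - 1*(-136)) + (5*(-11) + (-9 - 4/(-5))) = (566 + 136) + (-55 + (-9 - 4*(-⅕))) = 702 + (-55 + (-9 + ⅘)) = 702 + (-55 - 41/5) = 702 - 316/5 = 3194/5 ≈ 638.80)
A(-5)*m = (-5)²*(3194/5) = 25*(3194/5) = 15970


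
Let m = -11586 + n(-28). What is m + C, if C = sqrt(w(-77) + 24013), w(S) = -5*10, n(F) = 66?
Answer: -11520 + sqrt(23963) ≈ -11365.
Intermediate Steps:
w(S) = -50
m = -11520 (m = -11586 + 66 = -11520)
C = sqrt(23963) (C = sqrt(-50 + 24013) = sqrt(23963) ≈ 154.80)
m + C = -11520 + sqrt(23963)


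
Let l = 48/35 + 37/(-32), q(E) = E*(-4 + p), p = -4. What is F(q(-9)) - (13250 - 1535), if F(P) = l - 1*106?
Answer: -13239279/1120 ≈ -11821.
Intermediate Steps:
q(E) = -8*E (q(E) = E*(-4 - 4) = E*(-8) = -8*E)
l = 241/1120 (l = 48*(1/35) + 37*(-1/32) = 48/35 - 37/32 = 241/1120 ≈ 0.21518)
F(P) = -118479/1120 (F(P) = 241/1120 - 1*106 = 241/1120 - 106 = -118479/1120)
F(q(-9)) - (13250 - 1535) = -118479/1120 - (13250 - 1535) = -118479/1120 - 1*11715 = -118479/1120 - 11715 = -13239279/1120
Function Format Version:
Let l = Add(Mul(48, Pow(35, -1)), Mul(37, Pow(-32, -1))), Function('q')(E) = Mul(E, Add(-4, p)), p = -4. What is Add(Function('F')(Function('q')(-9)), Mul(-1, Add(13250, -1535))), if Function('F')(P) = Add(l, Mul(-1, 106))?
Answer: Rational(-13239279, 1120) ≈ -11821.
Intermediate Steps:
Function('q')(E) = Mul(-8, E) (Function('q')(E) = Mul(E, Add(-4, -4)) = Mul(E, -8) = Mul(-8, E))
l = Rational(241, 1120) (l = Add(Mul(48, Rational(1, 35)), Mul(37, Rational(-1, 32))) = Add(Rational(48, 35), Rational(-37, 32)) = Rational(241, 1120) ≈ 0.21518)
Function('F')(P) = Rational(-118479, 1120) (Function('F')(P) = Add(Rational(241, 1120), Mul(-1, 106)) = Add(Rational(241, 1120), -106) = Rational(-118479, 1120))
Add(Function('F')(Function('q')(-9)), Mul(-1, Add(13250, -1535))) = Add(Rational(-118479, 1120), Mul(-1, Add(13250, -1535))) = Add(Rational(-118479, 1120), Mul(-1, 11715)) = Add(Rational(-118479, 1120), -11715) = Rational(-13239279, 1120)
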